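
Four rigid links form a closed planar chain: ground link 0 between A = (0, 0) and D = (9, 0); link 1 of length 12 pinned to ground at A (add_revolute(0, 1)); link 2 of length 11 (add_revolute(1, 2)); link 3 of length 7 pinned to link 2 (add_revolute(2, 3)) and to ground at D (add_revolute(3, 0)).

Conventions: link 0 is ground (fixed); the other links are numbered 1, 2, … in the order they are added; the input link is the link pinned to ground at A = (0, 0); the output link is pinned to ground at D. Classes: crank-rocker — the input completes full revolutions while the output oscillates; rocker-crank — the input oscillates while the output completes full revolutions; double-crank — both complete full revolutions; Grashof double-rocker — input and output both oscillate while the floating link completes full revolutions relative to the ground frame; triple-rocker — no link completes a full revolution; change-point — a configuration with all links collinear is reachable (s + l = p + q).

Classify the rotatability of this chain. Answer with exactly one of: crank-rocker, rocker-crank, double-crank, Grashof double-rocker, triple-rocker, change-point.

lengths: ground=9, input=12, coupler=11, output=7
sorted: s=7 (shortest), l=12 (longest), p+q=20
s + l = 19 vs p + q = 20
s + l < p + q (Grashof) with shortest = output link → rocker-crank

rocker-crank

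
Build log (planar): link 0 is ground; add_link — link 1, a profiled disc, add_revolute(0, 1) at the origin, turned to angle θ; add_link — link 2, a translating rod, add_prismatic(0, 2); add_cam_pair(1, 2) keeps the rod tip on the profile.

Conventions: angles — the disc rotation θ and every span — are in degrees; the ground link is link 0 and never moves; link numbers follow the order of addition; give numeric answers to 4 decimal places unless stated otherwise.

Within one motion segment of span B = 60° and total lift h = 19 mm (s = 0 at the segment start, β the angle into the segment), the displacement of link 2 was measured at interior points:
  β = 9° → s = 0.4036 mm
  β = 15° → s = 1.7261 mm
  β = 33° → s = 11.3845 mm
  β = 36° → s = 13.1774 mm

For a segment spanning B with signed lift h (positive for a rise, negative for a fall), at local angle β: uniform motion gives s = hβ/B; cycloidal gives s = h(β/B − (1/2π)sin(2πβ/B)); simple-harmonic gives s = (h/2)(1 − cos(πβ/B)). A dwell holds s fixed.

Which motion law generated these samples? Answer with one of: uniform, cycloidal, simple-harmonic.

candidates at β/B = r: uniform s = h·r (linear in β); cycloidal s = h·(r − sin(2πr)/(2π)); simple-harmonic s = (h/2)(1 − cos(πr))
β=9°: printed 0.4036 | uniform 2.8500, cycloidal 0.4036, simple-harmonic 1.0354
β=15°: printed 1.7261 | uniform 4.7500, cycloidal 1.7261, simple-harmonic 2.7825
β=33°: printed 11.3845 | uniform 10.4500, cycloidal 11.3845, simple-harmonic 10.9861
β=36°: printed 13.1774 | uniform 11.4000, cycloidal 13.1774, simple-harmonic 12.4357
only one law matches every sample → cycloidal

cycloidal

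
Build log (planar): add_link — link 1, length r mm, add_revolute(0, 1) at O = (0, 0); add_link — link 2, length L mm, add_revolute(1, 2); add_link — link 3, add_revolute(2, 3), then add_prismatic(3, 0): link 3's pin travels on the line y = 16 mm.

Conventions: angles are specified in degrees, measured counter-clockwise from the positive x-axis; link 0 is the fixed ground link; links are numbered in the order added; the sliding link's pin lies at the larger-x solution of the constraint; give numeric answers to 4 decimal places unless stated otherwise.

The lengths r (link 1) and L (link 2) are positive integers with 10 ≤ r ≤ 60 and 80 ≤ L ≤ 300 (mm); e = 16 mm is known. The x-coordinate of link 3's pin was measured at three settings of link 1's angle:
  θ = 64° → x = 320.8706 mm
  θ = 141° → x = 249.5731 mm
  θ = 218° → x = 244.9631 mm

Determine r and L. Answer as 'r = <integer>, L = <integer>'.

constraint per measurement: (x − r cos θ)² + (r sin θ − e)² = L²
subtracting the θ₁ and θ₂ equations cancels the r² and L² terms:
r = (x₁² − x₂²) / (2[(x₁cos θ₁ + e sin θ₁) − (x₂cos θ₂ + e sin θ₂)]) = 60.0000 → r = 60
L² = (x₁ − r cos θ₁)² + (r sin θ₁ − e)² = 88209.0078 → L = 297.0000 → L = 297
check at θ₃=218°: x = 244.9631 (printed 244.9631) ✓

r = 60, L = 297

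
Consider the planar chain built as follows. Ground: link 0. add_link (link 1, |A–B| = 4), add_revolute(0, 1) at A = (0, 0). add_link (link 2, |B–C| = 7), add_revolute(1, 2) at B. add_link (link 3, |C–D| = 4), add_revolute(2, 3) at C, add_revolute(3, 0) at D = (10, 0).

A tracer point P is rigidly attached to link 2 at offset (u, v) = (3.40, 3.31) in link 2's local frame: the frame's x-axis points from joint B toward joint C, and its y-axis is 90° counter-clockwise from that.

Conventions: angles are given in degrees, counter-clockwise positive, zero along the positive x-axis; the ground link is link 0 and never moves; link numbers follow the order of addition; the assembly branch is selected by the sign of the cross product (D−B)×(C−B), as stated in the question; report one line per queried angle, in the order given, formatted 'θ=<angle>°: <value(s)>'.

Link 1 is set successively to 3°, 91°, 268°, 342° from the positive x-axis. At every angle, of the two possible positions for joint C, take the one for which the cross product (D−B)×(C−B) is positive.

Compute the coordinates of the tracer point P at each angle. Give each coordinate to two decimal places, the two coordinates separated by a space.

A=(0,0), D=(10.00,0)
θ=3°: B = A + 4.00·(cos3°, sin3°) = (3.9945, 0.2093)
θ=3°: |BD| = 6.0091
θ=3°: circle(B,7.00) ∩ circle(D,4.00): a=5.7504, h=3.9916
θ=3°:   candidates: C₊=(9.8805,3.9982) cross=23.986; C₋=(9.6024,-3.9802) cross=-23.986
θ=3°:   branch + wants cross > 0 → take C=(9.8805,3.9982) (cross=23.986)
θ=3°: ex = (C−B)/|BC| = (0.8409,0.5413); ey = (-0.5413,0.8409)
θ=3°: P = B + 3.40·ex + 3.31·ey = (5.0618,4.8329)
θ=91°: B = A + 4.00·(cos91°, sin91°) = (-0.0698, 3.9994)
θ=91°: |BD| = 10.8350
θ=91°: circle(B,7.00) ∩ circle(D,4.00): a=6.9403, h=0.9121
θ=91°:   candidates: C₊=(6.7171,2.2852) cross=9.882; C₋=(6.0437,0.5899) cross=-9.882
θ=91°:   branch + wants cross > 0 → take C=(6.7171,2.2852) (cross=9.882)
θ=91°: ex = (C−B)/|BC| = (0.9696,-0.2449); ey = (0.2449,0.9696)
θ=91°: P = B + 3.40·ex + 3.31·ey = (4.0372,6.3760)
θ=268°: B = A + 4.00·(cos268°, sin268°) = (-0.1396, -3.9976)
θ=268°: |BD| = 10.8992
θ=268°: circle(B,7.00) ∩ circle(D,4.00): a=6.9635, h=0.7143
θ=268°:   candidates: C₊=(6.0766,-0.7790) cross=7.785; C₋=(6.6006,-2.1080) cross=-7.785
θ=268°:   branch + wants cross > 0 → take C=(6.0766,-0.7790) (cross=7.785)
θ=268°: ex = (C−B)/|BC| = (0.8880,0.4598); ey = (-0.4598,0.8880)
θ=268°: P = B + 3.40·ex + 3.31·ey = (1.3578,0.5051)
θ=342°: B = A + 4.00·(cos342°, sin342°) = (3.8042, -1.2361)
θ=342°: |BD| = 6.3179
θ=342°: circle(B,7.00) ∩ circle(D,4.00): a=5.7706, h=3.9624
θ=342°:   candidates: C₊=(8.6881,3.7787) cross=25.034; C₋=(10.2385,-3.9929) cross=-25.034
θ=342°:   branch + wants cross > 0 → take C=(8.6881,3.7787) (cross=25.034)
θ=342°: ex = (C−B)/|BC| = (0.6977,0.7164); ey = (-0.7164,0.6977)
θ=342°: P = B + 3.40·ex + 3.31·ey = (3.8051,3.5090)

θ=3°: 5.06 4.83
θ=91°: 4.04 6.38
θ=268°: 1.36 0.51
θ=342°: 3.81 3.51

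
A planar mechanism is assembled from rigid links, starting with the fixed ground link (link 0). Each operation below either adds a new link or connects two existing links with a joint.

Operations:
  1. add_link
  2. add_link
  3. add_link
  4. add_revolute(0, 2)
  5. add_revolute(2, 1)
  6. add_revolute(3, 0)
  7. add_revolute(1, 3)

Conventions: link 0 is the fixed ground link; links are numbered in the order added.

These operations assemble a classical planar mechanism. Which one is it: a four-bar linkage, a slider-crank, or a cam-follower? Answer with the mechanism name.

links: 4 (incl. ground); joints: 4 revolute, 0 prismatic, 0 higher (cam) pair, forming one closed loop
4 links in a single 4R loop → four-bar linkage

four-bar linkage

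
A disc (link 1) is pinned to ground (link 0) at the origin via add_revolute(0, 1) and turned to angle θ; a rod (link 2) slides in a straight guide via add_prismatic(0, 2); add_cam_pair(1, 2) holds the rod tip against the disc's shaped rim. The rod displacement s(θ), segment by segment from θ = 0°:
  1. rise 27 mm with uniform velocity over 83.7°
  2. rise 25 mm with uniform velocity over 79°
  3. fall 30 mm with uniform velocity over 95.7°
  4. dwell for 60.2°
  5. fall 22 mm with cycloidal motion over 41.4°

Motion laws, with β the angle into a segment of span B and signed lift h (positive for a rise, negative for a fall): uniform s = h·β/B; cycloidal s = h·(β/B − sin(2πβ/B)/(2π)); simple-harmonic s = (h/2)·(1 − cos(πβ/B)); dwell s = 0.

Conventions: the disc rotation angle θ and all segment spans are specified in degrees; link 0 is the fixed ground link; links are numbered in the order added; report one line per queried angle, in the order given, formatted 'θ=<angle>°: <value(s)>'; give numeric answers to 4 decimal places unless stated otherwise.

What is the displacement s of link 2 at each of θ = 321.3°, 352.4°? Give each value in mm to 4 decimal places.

segment 1 (0° to 83.7°, uniform, h = 27) is passed completely: s = 0.0000 + (27) = 27.0000
segment 2 (83.7° to 162.7°, uniform, h = 25) is passed completely: s = 27.0000 + (25) = 52.0000
segment 3 (162.7° to 258.4°, uniform, h = -30) is passed completely: s = 52.0000 + (-30) = 22.0000
segment 4 (258.4° to 318.6°, dwell): s unchanged at 22.0000
θ = 321.3° falls in segment 5 (318.6° to 360°, cycloidal, h = -22): β = 321.3 − 318.6 = 2.7°, B = 41.4°; Δs = -22·(0.0652 − sin(2π·0.0652)/(2π)) = -0.0398; s = 22.0000 − 0.0398 = 21.9602
θ = 352.4° falls in segment 5 (318.6° to 360°, cycloidal, h = -22): β = 352.4 − 318.6 = 33.8°, B = 41.4°; Δs = -22·(0.8164 − sin(2π·0.8164)/(2π)) = -21.1622; s = 22.0000 − 21.1622 = 0.8378

θ=321.3°: 21.9602
θ=352.4°: 0.8378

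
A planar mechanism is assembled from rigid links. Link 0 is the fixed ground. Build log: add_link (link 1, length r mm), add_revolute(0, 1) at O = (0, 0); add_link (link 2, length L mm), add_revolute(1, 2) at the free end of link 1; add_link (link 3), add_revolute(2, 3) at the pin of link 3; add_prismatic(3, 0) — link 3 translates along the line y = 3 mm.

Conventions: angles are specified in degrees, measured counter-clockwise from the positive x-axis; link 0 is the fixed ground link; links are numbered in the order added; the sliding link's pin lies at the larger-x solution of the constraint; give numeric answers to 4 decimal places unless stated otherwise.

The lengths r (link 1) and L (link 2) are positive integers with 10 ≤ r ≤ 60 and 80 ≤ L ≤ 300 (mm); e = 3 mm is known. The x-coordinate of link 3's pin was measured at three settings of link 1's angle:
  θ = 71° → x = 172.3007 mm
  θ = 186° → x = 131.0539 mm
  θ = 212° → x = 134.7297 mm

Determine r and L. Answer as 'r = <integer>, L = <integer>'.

constraint per measurement: (x − r cos θ)² + (r sin θ − e)² = L²
subtracting the θ₁ and θ₂ equations cancels the r² and L² terms:
r = (x₁² − x₂²) / (2[(x₁cos θ₁ + e sin θ₁) − (x₂cos θ₂ + e sin θ₂)]) = 33.0000 → r = 33
L² = (x₁ − r cos θ₁)² + (r sin θ₁ − e)² = 26896.0076 → L = 164.0000 → L = 164
check at θ₃=212°: x = 134.7297 (printed 134.7297) ✓

r = 33, L = 164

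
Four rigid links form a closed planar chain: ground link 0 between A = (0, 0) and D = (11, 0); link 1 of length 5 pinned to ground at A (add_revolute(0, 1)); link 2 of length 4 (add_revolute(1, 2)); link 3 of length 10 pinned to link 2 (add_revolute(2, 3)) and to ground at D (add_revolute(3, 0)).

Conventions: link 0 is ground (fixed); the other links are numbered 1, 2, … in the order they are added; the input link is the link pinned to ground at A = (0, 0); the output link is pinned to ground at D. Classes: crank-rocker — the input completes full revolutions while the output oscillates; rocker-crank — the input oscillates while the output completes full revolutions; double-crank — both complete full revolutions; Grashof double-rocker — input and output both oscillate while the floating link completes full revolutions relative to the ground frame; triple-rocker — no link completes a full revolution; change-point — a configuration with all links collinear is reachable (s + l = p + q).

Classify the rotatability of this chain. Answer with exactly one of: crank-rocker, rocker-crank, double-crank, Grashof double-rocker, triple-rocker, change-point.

lengths: ground=11, input=5, coupler=4, output=10
sorted: s=4 (shortest), l=11 (longest), p+q=15
s + l = 15 vs p + q = 15
s + l = p + q → change-point (collinear configuration reachable)

change-point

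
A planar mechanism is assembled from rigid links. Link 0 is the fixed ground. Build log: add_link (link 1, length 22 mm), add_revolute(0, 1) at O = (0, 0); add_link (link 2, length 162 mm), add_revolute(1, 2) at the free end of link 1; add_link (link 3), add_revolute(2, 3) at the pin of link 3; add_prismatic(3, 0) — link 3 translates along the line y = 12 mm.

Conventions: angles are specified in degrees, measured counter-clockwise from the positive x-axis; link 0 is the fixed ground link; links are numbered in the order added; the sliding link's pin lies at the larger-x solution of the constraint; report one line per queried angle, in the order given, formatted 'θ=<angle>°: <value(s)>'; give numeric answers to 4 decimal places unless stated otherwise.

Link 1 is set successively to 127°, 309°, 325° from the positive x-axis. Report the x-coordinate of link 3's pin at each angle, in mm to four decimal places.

geometry: r = 22 mm, L = 162 mm, e = 12 mm
θ=127°: crank pin P = (r cos θ, r sin θ) = (-13.239931, 17.569981)
θ=127°: h = r sin θ − e = 17.569981 − 12 = 5.569981
θ=127°: x = r cos θ + √(L² − h²) = -13.239931 + 161.904216 = 148.664286
θ=309°: crank pin P = (r cos θ, r sin θ) = (13.845049, -17.097211)
θ=309°: h = r sin θ − e = -17.097211 − 12 = -29.097211
θ=309°: x = r cos θ + √(L² − h²) = 13.845049 + 159.365468 = 173.210516
θ=325°: crank pin P = (r cos θ, r sin θ) = (18.021345, -12.618682)
θ=325°: h = r sin θ − e = -12.618682 − 12 = -24.618682
θ=325°: x = r cos θ + √(L² − h²) = 18.021345 + 160.118458 = 178.139803

θ=127°: 148.6643
θ=309°: 173.2105
θ=325°: 178.1398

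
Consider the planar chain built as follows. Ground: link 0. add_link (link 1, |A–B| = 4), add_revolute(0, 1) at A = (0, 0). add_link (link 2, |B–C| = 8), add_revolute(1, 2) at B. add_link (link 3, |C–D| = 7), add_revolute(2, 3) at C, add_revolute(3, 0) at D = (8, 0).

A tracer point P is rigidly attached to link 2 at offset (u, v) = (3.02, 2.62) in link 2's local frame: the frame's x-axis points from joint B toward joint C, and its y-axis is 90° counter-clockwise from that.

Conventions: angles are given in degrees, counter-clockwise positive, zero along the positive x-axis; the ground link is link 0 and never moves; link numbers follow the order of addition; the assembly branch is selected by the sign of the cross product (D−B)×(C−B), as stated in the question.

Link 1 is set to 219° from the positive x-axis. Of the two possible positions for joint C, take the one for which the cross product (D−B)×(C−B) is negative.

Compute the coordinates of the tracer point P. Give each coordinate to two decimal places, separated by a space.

A=(0,0), D=(8.00,0)
B = A + 4.00·(cos219°, sin219°) = (-3.1086, -2.5173)
|BD| = 11.3902
circle(B,8.00) ∩ circle(D,7.00): a=6.3536, h=4.8613
  candidates: C₊=(2.0135,3.6280) cross=55.371; C₋=(4.1622,-5.8542) cross=-55.371
  branch - wants cross < 0 → take C=(4.1622,-5.8542) (cross=-55.371)
ex = (C−B)/|BC| = (0.9089,-0.4171); ey = (0.4171,0.9089)
P = B + 3.02·ex + 2.62·ey = (0.7290,-1.3958)

0.73 -1.40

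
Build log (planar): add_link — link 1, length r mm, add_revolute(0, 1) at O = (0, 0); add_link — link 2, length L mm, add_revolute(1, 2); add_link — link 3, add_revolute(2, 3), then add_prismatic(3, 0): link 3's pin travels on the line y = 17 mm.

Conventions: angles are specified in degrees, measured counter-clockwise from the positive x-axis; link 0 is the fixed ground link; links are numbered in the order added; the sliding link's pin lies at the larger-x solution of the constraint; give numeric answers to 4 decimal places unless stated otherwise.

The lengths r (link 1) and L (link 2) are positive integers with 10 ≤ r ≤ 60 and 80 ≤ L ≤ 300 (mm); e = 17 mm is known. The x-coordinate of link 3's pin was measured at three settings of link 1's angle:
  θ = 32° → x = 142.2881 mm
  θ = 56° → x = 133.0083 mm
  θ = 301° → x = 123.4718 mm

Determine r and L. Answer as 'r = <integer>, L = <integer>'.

constraint per measurement: (x − r cos θ)² + (r sin θ − e)² = L²
subtracting the θ₁ and θ₂ equations cancels the r² and L² terms:
r = (x₁² − x₂²) / (2[(x₁cos θ₁ + e sin θ₁) − (x₂cos θ₂ + e sin θ₂)]) = 30.9999 → r = 31
L² = (x₁ − r cos θ₁)² + (r sin θ₁ − e)² = 13456.0051 → L = 116.0000 → L = 116
check at θ₃=301°: x = 123.4718 (printed 123.4718) ✓

r = 31, L = 116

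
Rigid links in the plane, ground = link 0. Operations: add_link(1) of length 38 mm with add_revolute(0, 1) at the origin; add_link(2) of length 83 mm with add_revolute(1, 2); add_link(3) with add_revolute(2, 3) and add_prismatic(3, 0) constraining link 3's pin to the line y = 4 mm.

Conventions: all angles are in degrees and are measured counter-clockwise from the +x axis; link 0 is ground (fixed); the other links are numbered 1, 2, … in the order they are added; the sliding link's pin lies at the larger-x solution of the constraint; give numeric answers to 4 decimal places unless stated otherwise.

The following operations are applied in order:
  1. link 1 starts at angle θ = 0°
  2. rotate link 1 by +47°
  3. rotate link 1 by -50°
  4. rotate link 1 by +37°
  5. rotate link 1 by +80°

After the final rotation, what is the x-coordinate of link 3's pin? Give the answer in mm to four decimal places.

geometry: r = 38 mm, L = 83 mm, e = 4 mm; θ starts at 0°
rotate link 1 by +47°: θ ← 0° +47° = 47°
rotate link 1 by -50°: θ ← 47° -50° = -3°
rotate link 1 by +37°: θ ← -3° +37° = 34°
rotate link 1 by +80°: θ ← 34° +80° = 114°
crank pin P = (r cos θ, r sin θ) = (-15.455992, 34.714727)
h = r sin θ − e = 34.714727 − 4 = 30.714727
x = r cos θ + √(L² − h²) = -15.455992 + 77.107753 = 61.651760

61.6518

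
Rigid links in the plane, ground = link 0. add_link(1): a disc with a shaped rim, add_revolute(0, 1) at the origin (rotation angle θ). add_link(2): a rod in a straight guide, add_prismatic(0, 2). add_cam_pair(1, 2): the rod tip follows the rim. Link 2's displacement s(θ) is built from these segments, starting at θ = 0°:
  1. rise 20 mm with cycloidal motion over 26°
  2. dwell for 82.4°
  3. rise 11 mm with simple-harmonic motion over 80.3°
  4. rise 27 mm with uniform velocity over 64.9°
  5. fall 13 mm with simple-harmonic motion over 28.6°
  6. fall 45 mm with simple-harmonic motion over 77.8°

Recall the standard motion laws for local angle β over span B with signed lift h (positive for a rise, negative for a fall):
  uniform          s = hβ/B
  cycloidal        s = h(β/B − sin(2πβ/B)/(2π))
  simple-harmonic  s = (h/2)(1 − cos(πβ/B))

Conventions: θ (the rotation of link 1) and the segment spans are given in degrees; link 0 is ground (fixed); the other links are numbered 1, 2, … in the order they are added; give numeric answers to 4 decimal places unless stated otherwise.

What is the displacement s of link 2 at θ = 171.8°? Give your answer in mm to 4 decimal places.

segment 1 (0° to 26°, cycloidal, h = 20) is passed completely: s = 0.0000 + (20) = 20.0000
segment 2 (26° to 108.4°, dwell): s unchanged at 20.0000
θ = 171.8° falls in segment 3 (108.4° to 188.7°, simple-harmonic, h = 11): β = 171.8 − 108.4 = 63.4°, B = 80.3°; Δs = 11/2·(1 − cos(π·0.7895)) = 9.8410; s = 20.0000 + 9.8410 = 29.8410

29.8410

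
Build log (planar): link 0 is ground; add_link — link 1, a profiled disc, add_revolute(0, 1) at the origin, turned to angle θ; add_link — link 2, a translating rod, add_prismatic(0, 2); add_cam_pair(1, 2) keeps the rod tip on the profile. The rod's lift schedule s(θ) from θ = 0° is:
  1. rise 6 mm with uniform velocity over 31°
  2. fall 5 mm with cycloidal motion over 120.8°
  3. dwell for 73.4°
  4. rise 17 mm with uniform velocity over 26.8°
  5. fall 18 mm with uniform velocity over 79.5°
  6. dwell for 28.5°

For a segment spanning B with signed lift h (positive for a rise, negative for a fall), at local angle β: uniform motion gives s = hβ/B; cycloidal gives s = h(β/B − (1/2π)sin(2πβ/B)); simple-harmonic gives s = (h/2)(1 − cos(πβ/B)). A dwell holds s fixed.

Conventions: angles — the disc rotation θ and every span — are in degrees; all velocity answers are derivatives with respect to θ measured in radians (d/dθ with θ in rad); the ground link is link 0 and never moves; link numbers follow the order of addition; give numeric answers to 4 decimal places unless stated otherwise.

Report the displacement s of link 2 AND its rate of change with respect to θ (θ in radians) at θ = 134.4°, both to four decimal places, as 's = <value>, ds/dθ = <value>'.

seg 1 [0°–31°] uniform, h=6: full span → s += 6 → s = 6.0000
seg 2 [31°–151.8°] cycloidal, h=-5: θ=134.4° here. β=103.4, B=120.8. -5·(0.8560 − sin(2π·0.8560)/(2π)) = -4.9056 → s = 1.0944
velocity in seg [31°–151.8°] (cycloidal), θ in radians: β = 103.4° = 1.8047 rad, B = 120.8° = 2.1084 rad; ds/dθ = (h/B)(1 − cos(2πβ/B)) = ((-5)/2.1084)(1 − cos(2π·0.8560)) = -0.906717 mm/rad

s = 1.0944, ds/dθ = -0.9067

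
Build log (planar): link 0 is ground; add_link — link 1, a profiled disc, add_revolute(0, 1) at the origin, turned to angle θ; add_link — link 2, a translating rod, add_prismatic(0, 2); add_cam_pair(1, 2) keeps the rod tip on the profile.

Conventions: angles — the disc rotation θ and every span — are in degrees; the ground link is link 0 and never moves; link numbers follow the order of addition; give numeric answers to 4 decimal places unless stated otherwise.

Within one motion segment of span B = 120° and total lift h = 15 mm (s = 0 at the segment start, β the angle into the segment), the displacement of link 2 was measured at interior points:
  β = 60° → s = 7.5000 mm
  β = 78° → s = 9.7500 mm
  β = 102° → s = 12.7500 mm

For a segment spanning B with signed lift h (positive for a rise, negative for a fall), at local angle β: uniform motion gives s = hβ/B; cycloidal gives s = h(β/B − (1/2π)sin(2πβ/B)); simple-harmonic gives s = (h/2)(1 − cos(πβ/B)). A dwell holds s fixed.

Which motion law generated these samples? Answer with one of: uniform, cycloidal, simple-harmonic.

candidates at β/B = r: uniform s = h·r (linear in β); cycloidal s = h·(r − sin(2πr)/(2π)); simple-harmonic s = (h/2)(1 − cos(πr))
β=60°: printed 7.5000 | uniform 7.5000, cycloidal 7.5000, simple-harmonic 7.5000
β=78°: printed 9.7500 | uniform 9.7500, cycloidal 11.6814, simple-harmonic 10.9049
β=102°: printed 12.7500 | uniform 12.7500, cycloidal 14.6814, simple-harmonic 14.1825
only one law matches every sample → uniform

uniform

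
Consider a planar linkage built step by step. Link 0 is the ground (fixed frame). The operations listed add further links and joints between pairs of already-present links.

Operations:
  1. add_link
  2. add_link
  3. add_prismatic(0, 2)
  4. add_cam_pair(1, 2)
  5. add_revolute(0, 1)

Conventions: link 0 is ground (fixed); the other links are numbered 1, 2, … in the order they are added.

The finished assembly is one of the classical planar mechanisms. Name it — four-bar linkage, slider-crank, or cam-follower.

links: 3 (incl. ground); joints: 1 revolute, 1 prismatic, 1 higher (cam) pair, forming one closed loop
3 links, revolute + prismatic + higher pair in one loop → cam-follower

cam-follower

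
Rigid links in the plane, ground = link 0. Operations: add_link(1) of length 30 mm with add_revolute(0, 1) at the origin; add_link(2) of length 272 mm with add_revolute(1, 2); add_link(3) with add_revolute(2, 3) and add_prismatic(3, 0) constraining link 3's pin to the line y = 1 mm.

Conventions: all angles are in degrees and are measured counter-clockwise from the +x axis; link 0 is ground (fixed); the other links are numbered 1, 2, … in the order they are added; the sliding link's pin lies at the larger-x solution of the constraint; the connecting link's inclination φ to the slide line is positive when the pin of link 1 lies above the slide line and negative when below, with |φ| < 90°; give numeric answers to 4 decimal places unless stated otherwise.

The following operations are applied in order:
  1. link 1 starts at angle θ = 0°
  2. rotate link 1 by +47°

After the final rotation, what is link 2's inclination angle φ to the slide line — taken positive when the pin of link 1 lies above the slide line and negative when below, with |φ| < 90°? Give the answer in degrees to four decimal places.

geometry: r = 30 mm, L = 272 mm, e = 1 mm; θ starts at 0°
rotate link 1 by +47°: θ ← 0° +47° = 47°
h = r sin θ − e = 21.940611 − 1 = 20.940611
sin φ = h / L = 20.940611 / 272 = 0.07698754
φ = arcsin(0.07698754) = 4.415430°

4.4154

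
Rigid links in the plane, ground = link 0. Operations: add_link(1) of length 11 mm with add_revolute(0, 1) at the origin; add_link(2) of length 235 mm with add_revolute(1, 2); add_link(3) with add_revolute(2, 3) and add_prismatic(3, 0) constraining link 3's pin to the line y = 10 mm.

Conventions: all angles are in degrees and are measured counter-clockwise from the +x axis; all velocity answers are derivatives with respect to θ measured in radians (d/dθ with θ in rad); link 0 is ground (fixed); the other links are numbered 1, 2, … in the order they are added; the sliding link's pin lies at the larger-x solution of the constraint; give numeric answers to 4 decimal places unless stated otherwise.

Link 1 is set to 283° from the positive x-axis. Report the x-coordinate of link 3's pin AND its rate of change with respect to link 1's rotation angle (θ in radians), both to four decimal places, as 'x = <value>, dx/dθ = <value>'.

geometry: r = 11 mm, L = 235 mm, e = 10 mm
crank pin P = (r cos θ, r sin θ) = (2.474462, -10.718071)
h = r sin θ − e = -10.718071 − 10 = -20.718071
x = r cos θ + √(L² − h²) = 2.474462 + 234.084945 = 236.559407
dx/dθ = −r sin θ − h·r cos θ/√(L² − h²) (θ in radians; h = -20.718071) = 10.937077

x = 236.5594, dx/dθ = 10.9371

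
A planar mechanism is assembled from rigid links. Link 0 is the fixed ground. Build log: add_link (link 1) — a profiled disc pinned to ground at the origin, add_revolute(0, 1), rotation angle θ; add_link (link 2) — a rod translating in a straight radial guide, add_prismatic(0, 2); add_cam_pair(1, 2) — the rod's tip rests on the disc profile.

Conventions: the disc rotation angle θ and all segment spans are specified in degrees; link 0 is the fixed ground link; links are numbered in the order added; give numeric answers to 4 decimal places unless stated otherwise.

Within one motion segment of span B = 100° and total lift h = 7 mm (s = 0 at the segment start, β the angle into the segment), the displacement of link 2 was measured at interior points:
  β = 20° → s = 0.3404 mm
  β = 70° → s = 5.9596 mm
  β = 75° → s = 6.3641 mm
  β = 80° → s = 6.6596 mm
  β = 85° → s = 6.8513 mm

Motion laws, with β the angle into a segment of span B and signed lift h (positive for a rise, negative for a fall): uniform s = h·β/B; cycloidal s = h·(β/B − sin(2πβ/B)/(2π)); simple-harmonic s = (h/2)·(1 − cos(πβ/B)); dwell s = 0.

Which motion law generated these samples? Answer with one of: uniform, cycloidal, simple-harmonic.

candidates at β/B = r: uniform s = h·r (linear in β); cycloidal s = h·(r − sin(2πr)/(2π)); simple-harmonic s = (h/2)(1 − cos(πr))
β=20°: printed 0.3404 | uniform 1.4000, cycloidal 0.3404, simple-harmonic 0.6684
β=70°: printed 5.9596 | uniform 4.9000, cycloidal 5.9596, simple-harmonic 5.5572
β=75°: printed 6.3641 | uniform 5.2500, cycloidal 6.3641, simple-harmonic 5.9749
β=80°: printed 6.6596 | uniform 5.6000, cycloidal 6.6596, simple-harmonic 6.3316
β=85°: printed 6.8513 | uniform 5.9500, cycloidal 6.8513, simple-harmonic 6.6185
only one law matches every sample → cycloidal

cycloidal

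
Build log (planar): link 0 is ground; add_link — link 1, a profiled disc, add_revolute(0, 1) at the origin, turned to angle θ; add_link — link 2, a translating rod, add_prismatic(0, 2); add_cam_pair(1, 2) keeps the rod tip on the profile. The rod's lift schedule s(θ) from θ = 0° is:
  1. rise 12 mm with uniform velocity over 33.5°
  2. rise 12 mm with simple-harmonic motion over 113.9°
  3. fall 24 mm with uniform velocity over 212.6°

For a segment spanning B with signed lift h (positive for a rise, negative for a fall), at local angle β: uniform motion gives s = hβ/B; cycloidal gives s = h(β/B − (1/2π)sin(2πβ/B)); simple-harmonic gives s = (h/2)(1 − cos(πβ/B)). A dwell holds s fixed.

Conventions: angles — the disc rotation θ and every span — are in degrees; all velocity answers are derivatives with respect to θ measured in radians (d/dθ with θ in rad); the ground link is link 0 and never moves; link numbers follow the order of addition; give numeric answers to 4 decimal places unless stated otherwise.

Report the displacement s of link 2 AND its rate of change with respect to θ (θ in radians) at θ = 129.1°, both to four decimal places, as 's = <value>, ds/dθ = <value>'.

seg 1 [0°–33.5°] uniform, h=12: full span → s += 12 → s = 12.0000
seg 2 [33.5°–147.4°] simple-harmonic, h=12: θ=129.1° here. β=95.6, B=113.9. 12/2·(1 − cos(π·0.8393)) = 11.2518 → s = 23.2518
velocity in seg [33.5°–147.4°] (simple-harmonic), θ in radians: β = 95.6° = 1.6685 rad, B = 113.9° = 1.9879 rad; ds/dθ = (πh/(2B)) sin(πβ/B) = (π·12/(2·1.9879)) sin(π·0.8393) = 4.585397 mm/rad

s = 23.2518, ds/dθ = 4.5854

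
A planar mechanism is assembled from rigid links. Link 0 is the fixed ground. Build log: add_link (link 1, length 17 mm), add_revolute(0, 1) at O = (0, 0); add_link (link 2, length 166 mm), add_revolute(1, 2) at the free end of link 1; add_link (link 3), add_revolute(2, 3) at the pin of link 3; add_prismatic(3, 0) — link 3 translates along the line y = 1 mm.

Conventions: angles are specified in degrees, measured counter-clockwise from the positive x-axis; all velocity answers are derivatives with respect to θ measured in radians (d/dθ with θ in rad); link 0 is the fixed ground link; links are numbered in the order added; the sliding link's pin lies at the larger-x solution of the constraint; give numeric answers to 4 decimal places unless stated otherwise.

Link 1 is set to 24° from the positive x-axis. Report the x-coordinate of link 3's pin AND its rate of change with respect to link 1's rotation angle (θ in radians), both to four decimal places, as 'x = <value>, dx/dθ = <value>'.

geometry: r = 17 mm, L = 166 mm, e = 1 mm
crank pin P = (r cos θ, r sin θ) = (15.530273, 6.914523)
h = r sin θ − e = 6.914523 − 1 = 5.914523
x = r cos θ + √(L² − h²) = 15.530273 + 165.894600 = 181.424873
dx/dθ = −r sin θ − h·r cos θ/√(L² − h²) (θ in radians; h = 5.914523) = -7.468213

x = 181.4249, dx/dθ = -7.4682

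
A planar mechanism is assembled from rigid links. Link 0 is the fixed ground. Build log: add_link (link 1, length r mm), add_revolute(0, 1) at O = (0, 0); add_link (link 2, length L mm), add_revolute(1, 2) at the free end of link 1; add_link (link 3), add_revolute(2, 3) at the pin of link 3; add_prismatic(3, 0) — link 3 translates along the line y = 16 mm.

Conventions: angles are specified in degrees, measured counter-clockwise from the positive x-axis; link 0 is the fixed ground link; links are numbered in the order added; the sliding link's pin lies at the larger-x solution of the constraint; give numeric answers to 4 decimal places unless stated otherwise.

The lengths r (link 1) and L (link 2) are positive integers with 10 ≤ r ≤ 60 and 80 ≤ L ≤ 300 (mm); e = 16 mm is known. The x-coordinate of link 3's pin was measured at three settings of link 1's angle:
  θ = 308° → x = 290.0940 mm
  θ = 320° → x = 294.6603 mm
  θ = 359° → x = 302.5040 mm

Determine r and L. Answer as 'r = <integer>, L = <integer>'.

constraint per measurement: (x − r cos θ)² + (r sin θ − e)² = L²
subtracting the θ₁ and θ₂ equations cancels the r² and L² terms:
r = (x₁² − x₂²) / (2[(x₁cos θ₁ + e sin θ₁) − (x₂cos θ₂ + e sin θ₂)]) = 27.0004 → r = 27
L² = (x₁ − r cos θ₁)² + (r sin θ₁ − e)² = 76175.9863 → L = 276.0000 → L = 276
check at θ₃=359°: x = 302.5040 (printed 302.5040) ✓

r = 27, L = 276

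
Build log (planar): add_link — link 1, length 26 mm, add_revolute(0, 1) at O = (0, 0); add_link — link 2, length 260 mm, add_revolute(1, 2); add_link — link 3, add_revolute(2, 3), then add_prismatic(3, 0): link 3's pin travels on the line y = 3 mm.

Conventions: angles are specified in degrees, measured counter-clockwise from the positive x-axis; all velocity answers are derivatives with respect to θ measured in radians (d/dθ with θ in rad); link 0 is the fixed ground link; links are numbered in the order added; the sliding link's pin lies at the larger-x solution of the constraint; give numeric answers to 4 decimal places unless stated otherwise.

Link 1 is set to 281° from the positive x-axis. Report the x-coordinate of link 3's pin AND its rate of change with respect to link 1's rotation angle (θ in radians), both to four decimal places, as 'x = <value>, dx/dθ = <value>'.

geometry: r = 26 mm, L = 260 mm, e = 3 mm
crank pin P = (r cos θ, r sin θ) = (4.961034, -25.522307)
h = r sin θ − e = -25.522307 − 3 = -28.522307
x = r cos θ + √(L² − h²) = 4.961034 + 258.430799 = 263.391833
dx/dθ = −r sin θ − h·r cos θ/√(L² − h²) (θ in radians; h = -28.522307) = 26.069843

x = 263.3918, dx/dθ = 26.0698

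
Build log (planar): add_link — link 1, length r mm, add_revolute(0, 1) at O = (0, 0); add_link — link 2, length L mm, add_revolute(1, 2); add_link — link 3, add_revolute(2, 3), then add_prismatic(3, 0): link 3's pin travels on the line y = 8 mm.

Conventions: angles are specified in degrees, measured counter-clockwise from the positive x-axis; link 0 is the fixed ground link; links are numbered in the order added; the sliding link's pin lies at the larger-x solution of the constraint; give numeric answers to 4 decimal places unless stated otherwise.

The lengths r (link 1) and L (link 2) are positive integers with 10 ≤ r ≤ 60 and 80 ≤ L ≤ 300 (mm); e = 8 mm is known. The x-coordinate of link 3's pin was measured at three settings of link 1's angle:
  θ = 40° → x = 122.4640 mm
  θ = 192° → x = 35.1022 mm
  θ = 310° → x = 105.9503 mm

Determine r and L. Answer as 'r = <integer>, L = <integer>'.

constraint per measurement: (x − r cos θ)² + (r sin θ − e)² = L²
subtracting the θ₁ and θ₂ equations cancels the r² and L² terms:
r = (x₁² − x₂²) / (2[(x₁cos θ₁ + e sin θ₁) − (x₂cos θ₂ + e sin θ₂)]) = 51.0000 → r = 51
L² = (x₁ − r cos θ₁)² + (r sin θ₁ − e)² = 7569.0042 → L = 87.0000 → L = 87
check at θ₃=310°: x = 105.9503 (printed 105.9503) ✓

r = 51, L = 87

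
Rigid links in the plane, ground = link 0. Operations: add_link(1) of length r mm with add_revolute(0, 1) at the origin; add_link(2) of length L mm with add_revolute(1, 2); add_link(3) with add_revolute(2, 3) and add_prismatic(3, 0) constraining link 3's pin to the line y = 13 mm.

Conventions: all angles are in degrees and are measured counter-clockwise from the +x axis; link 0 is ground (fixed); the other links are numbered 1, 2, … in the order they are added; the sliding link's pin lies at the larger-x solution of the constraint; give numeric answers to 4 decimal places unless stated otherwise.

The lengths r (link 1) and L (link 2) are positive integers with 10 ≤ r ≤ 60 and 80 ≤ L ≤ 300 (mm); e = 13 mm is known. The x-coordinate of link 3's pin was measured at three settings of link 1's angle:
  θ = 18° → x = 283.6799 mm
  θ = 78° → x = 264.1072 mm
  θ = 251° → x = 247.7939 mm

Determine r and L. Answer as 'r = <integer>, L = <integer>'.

constraint per measurement: (x − r cos θ)² + (r sin θ − e)² = L²
subtracting the θ₁ and θ₂ equations cancels the r² and L² terms:
r = (x₁² − x₂²) / (2[(x₁cos θ₁ + e sin θ₁) − (x₂cos θ₂ + e sin θ₂)]) = 26.0000 → r = 26
L² = (x₁ − r cos θ₁)² + (r sin θ₁ − e)² = 67081.0181 → L = 259.0000 → L = 259
check at θ₃=251°: x = 247.7939 (printed 247.7939) ✓

r = 26, L = 259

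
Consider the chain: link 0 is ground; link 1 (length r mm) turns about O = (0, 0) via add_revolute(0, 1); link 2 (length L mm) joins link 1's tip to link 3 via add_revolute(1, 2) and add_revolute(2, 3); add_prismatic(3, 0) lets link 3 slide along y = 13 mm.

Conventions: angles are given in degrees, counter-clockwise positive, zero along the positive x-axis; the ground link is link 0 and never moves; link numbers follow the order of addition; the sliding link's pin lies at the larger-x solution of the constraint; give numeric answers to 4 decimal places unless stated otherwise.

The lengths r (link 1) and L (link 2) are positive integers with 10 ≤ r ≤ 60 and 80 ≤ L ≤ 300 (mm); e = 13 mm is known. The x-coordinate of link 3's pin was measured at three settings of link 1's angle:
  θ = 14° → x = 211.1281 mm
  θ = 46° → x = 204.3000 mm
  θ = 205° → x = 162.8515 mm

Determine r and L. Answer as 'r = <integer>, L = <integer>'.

constraint per measurement: (x − r cos θ)² + (r sin θ − e)² = L²
subtracting the θ₁ and θ₂ equations cancels the r² and L² terms:
r = (x₁² − x₂²) / (2[(x₁cos θ₁ + e sin θ₁) − (x₂cos θ₂ + e sin θ₂)]) = 25.0001 → r = 25
L² = (x₁ − r cos θ₁)² + (r sin θ₁ − e)² = 34968.9907 → L = 187.0000 → L = 187
check at θ₃=205°: x = 162.8515 (printed 162.8515) ✓

r = 25, L = 187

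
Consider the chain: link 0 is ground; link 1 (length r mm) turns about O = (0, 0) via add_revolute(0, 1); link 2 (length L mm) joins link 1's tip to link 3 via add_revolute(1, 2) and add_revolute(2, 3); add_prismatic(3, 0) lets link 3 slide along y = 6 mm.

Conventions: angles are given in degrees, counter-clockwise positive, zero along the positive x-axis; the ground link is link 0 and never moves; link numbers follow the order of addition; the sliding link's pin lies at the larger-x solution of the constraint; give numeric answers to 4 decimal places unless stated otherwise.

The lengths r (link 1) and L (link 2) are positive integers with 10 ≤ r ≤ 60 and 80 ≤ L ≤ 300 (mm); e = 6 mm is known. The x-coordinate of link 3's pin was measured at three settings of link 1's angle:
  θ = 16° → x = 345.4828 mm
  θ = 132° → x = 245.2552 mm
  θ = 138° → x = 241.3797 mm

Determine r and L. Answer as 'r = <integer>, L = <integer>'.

constraint per measurement: (x − r cos θ)² + (r sin θ − e)² = L²
subtracting the θ₁ and θ₂ equations cancels the r² and L² terms:
r = (x₁² − x₂²) / (2[(x₁cos θ₁ + e sin θ₁) − (x₂cos θ₂ + e sin θ₂)]) = 60.0000 → r = 60
L² = (x₁ − r cos θ₁)² + (r sin θ₁ − e)² = 82943.9803 → L = 288.0000 → L = 288
check at θ₃=138°: x = 241.3797 (printed 241.3797) ✓

r = 60, L = 288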